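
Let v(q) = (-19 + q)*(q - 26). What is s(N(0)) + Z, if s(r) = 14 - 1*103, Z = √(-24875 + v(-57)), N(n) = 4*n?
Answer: -89 + 3*I*√2063 ≈ -89.0 + 136.26*I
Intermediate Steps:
v(q) = (-26 + q)*(-19 + q) (v(q) = (-19 + q)*(-26 + q) = (-26 + q)*(-19 + q))
Z = 3*I*√2063 (Z = √(-24875 + (494 + (-57)² - 45*(-57))) = √(-24875 + (494 + 3249 + 2565)) = √(-24875 + 6308) = √(-18567) = 3*I*√2063 ≈ 136.26*I)
s(r) = -89 (s(r) = 14 - 103 = -89)
s(N(0)) + Z = -89 + 3*I*√2063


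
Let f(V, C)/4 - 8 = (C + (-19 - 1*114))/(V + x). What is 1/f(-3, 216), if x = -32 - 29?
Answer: 16/429 ≈ 0.037296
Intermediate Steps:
x = -61
f(V, C) = 32 + 4*(-133 + C)/(-61 + V) (f(V, C) = 32 + 4*((C + (-19 - 1*114))/(V - 61)) = 32 + 4*((C + (-19 - 114))/(-61 + V)) = 32 + 4*((C - 133)/(-61 + V)) = 32 + 4*((-133 + C)/(-61 + V)) = 32 + 4*(-133 + C)/(-61 + V))
1/f(-3, 216) = 1/(4*(-621 + 216 + 8*(-3))/(-61 - 3)) = 1/(4*(-621 + 216 - 24)/(-64)) = 1/(4*(-1/64)*(-429)) = 1/(429/16) = 16/429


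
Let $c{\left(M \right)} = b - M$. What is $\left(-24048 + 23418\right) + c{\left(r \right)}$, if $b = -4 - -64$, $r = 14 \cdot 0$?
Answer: $-570$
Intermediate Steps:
$r = 0$
$b = 60$ ($b = -4 + 64 = 60$)
$c{\left(M \right)} = 60 - M$
$\left(-24048 + 23418\right) + c{\left(r \right)} = \left(-24048 + 23418\right) + \left(60 - 0\right) = -630 + \left(60 + 0\right) = -630 + 60 = -570$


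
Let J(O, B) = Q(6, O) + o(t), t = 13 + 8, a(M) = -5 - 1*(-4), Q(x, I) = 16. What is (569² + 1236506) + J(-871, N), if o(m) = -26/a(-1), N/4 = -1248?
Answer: 1560309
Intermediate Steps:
N = -4992 (N = 4*(-1248) = -4992)
a(M) = -1 (a(M) = -5 + 4 = -1)
t = 21
o(m) = 26 (o(m) = -26/(-1) = -26*(-1) = 26)
J(O, B) = 42 (J(O, B) = 16 + 26 = 42)
(569² + 1236506) + J(-871, N) = (569² + 1236506) + 42 = (323761 + 1236506) + 42 = 1560267 + 42 = 1560309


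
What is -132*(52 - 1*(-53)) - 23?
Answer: -13883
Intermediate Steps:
-132*(52 - 1*(-53)) - 23 = -132*(52 + 53) - 23 = -132*105 - 23 = -13860 - 23 = -13883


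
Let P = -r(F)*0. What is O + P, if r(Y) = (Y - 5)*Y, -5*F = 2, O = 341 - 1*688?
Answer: -347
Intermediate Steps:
O = -347 (O = 341 - 688 = -347)
F = -⅖ (F = -⅕*2 = -⅖ ≈ -0.40000)
r(Y) = Y*(-5 + Y) (r(Y) = (-5 + Y)*Y = Y*(-5 + Y))
P = 0 (P = -(-2)*(-5 - ⅖)/5*0 = -(-2)*(-27)/(5*5)*0 = -1*54/25*0 = -54/25*0 = 0)
O + P = -347 + 0 = -347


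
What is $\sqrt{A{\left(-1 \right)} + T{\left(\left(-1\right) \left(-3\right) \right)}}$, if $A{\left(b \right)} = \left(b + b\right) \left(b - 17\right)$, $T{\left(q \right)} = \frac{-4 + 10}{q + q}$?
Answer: $\sqrt{37} \approx 6.0828$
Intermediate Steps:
$T{\left(q \right)} = \frac{3}{q}$ ($T{\left(q \right)} = \frac{6}{2 q} = 6 \frac{1}{2 q} = \frac{3}{q}$)
$A{\left(b \right)} = 2 b \left(-17 + b\right)$
$\sqrt{A{\left(-1 \right)} + T{\left(\left(-1\right) \left(-3\right) \right)}} = \sqrt{2 \left(-1\right) \left(-17 - 1\right) + \frac{3}{\left(-1\right) \left(-3\right)}} = \sqrt{2 \left(-1\right) \left(-18\right) + \frac{3}{3}} = \sqrt{36 + 3 \cdot \frac{1}{3}} = \sqrt{36 + 1} = \sqrt{37}$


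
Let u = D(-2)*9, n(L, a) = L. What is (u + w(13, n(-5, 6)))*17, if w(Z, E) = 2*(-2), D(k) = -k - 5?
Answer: -527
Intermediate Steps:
D(k) = -5 - k
w(Z, E) = -4
u = -27 (u = (-5 - 1*(-2))*9 = (-5 + 2)*9 = -3*9 = -27)
(u + w(13, n(-5, 6)))*17 = (-27 - 4)*17 = -31*17 = -527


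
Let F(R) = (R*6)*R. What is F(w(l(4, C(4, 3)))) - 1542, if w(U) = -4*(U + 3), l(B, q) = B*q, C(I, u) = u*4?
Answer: 248154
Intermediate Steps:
C(I, u) = 4*u
w(U) = -12 - 4*U (w(U) = -4*(3 + U) = -12 - 4*U)
F(R) = 6*R² (F(R) = (6*R)*R = 6*R²)
F(w(l(4, C(4, 3)))) - 1542 = 6*(-12 - 16*4*3)² - 1542 = 6*(-12 - 16*12)² - 1542 = 6*(-12 - 4*48)² - 1542 = 6*(-12 - 192)² - 1542 = 6*(-204)² - 1542 = 6*41616 - 1542 = 249696 - 1542 = 248154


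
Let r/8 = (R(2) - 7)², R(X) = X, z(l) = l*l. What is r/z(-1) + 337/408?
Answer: 81937/408 ≈ 200.83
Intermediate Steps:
z(l) = l²
r = 200 (r = 8*(2 - 7)² = 8*(-5)² = 8*25 = 200)
r/z(-1) + 337/408 = 200/((-1)²) + 337/408 = 200/1 + 337*(1/408) = 200*1 + 337/408 = 200 + 337/408 = 81937/408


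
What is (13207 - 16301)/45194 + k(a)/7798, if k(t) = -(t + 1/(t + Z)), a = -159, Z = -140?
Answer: -1266340860/26343605197 ≈ -0.048070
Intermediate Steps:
k(t) = -t - 1/(-140 + t) (k(t) = -(t + 1/(t - 140)) = -(t + 1/(-140 + t)) = -t - 1/(-140 + t))
(13207 - 16301)/45194 + k(a)/7798 = (13207 - 16301)/45194 + ((-1 - 1*(-159)² + 140*(-159))/(-140 - 159))/7798 = -3094*1/45194 + ((-1 - 1*25281 - 22260)/(-299))*(1/7798) = -1547/22597 - (-1 - 25281 - 22260)/299*(1/7798) = -1547/22597 - 1/299*(-47542)*(1/7798) = -1547/22597 + (47542/299)*(1/7798) = -1547/22597 + 23771/1165801 = -1266340860/26343605197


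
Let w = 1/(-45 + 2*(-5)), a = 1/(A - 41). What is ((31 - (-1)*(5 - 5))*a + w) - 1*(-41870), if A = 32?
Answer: 20723936/495 ≈ 41867.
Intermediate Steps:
a = -⅑ (a = 1/(32 - 41) = 1/(-9) = -⅑ ≈ -0.11111)
w = -1/55 (w = 1/(-45 - 10) = 1/(-55) = -1/55 ≈ -0.018182)
((31 - (-1)*(5 - 5))*a + w) - 1*(-41870) = ((31 - (-1)*(5 - 5))*(-⅑) - 1/55) - 1*(-41870) = ((31 - (-1)*0)*(-⅑) - 1/55) + 41870 = ((31 - 1*0)*(-⅑) - 1/55) + 41870 = ((31 + 0)*(-⅑) - 1/55) + 41870 = (31*(-⅑) - 1/55) + 41870 = (-31/9 - 1/55) + 41870 = -1714/495 + 41870 = 20723936/495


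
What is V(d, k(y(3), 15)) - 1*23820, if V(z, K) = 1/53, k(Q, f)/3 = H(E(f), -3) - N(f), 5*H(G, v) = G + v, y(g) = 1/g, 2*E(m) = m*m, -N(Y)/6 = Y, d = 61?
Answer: -1262459/53 ≈ -23820.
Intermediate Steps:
N(Y) = -6*Y
E(m) = m²/2 (E(m) = (m*m)/2 = m²/2)
H(G, v) = G/5 + v/5 (H(G, v) = (G + v)/5 = G/5 + v/5)
k(Q, f) = -9/5 + 18*f + 3*f²/10 (k(Q, f) = 3*(((f²/2)/5 + (⅕)*(-3)) - (-6)*f) = 3*((f²/10 - ⅗) + 6*f) = 3*((-⅗ + f²/10) + 6*f) = 3*(-⅗ + 6*f + f²/10) = -9/5 + 18*f + 3*f²/10)
V(z, K) = 1/53
V(d, k(y(3), 15)) - 1*23820 = 1/53 - 1*23820 = 1/53 - 23820 = -1262459/53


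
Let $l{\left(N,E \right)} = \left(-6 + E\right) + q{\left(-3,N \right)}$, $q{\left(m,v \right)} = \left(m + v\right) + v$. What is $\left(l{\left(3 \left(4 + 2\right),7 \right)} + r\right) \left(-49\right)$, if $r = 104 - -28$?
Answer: $-8134$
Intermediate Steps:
$q{\left(m,v \right)} = m + 2 v$
$r = 132$ ($r = 104 + 28 = 132$)
$l{\left(N,E \right)} = -9 + E + 2 N$ ($l{\left(N,E \right)} = \left(-6 + E\right) + \left(-3 + 2 N\right) = -9 + E + 2 N$)
$\left(l{\left(3 \left(4 + 2\right),7 \right)} + r\right) \left(-49\right) = \left(\left(-9 + 7 + 2 \cdot 3 \left(4 + 2\right)\right) + 132\right) \left(-49\right) = \left(\left(-9 + 7 + 2 \cdot 3 \cdot 6\right) + 132\right) \left(-49\right) = \left(\left(-9 + 7 + 2 \cdot 18\right) + 132\right) \left(-49\right) = \left(\left(-9 + 7 + 36\right) + 132\right) \left(-49\right) = \left(34 + 132\right) \left(-49\right) = 166 \left(-49\right) = -8134$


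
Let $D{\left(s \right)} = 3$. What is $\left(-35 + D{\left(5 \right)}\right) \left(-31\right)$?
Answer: $992$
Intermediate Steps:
$\left(-35 + D{\left(5 \right)}\right) \left(-31\right) = \left(-35 + 3\right) \left(-31\right) = \left(-32\right) \left(-31\right) = 992$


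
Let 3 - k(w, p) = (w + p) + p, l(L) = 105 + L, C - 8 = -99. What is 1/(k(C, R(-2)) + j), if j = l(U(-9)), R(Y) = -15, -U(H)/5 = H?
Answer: 1/274 ≈ 0.0036496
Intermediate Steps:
U(H) = -5*H
C = -91 (C = 8 - 99 = -91)
k(w, p) = 3 - w - 2*p (k(w, p) = 3 - ((w + p) + p) = 3 - ((p + w) + p) = 3 - (w + 2*p) = 3 + (-w - 2*p) = 3 - w - 2*p)
j = 150 (j = 105 - 5*(-9) = 105 + 45 = 150)
1/(k(C, R(-2)) + j) = 1/((3 - 1*(-91) - 2*(-15)) + 150) = 1/((3 + 91 + 30) + 150) = 1/(124 + 150) = 1/274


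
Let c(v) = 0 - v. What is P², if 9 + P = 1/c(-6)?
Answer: 2809/36 ≈ 78.028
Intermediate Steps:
c(v) = -v
P = -53/6 (P = -9 + 1/(-1*(-6)) = -9 + 1/6 = -9 + ⅙ = -53/6 ≈ -8.8333)
P² = (-53/6)² = 2809/36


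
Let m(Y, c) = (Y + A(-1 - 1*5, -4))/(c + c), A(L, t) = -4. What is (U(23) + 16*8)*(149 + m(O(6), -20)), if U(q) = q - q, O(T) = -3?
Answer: 95472/5 ≈ 19094.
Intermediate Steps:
U(q) = 0
m(Y, c) = (-4 + Y)/(2*c) (m(Y, c) = (Y - 4)/(c + c) = (-4 + Y)/((2*c)) = (-4 + Y)*(1/(2*c)) = (-4 + Y)/(2*c))
(U(23) + 16*8)*(149 + m(O(6), -20)) = (0 + 16*8)*(149 + (1/2)*(-4 - 3)/(-20)) = (0 + 128)*(149 + (1/2)*(-1/20)*(-7)) = 128*(149 + 7/40) = 128*(5967/40) = 95472/5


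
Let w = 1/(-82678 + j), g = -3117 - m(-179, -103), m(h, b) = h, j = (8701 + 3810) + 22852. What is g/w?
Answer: 139011470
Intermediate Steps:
j = 35363 (j = 12511 + 22852 = 35363)
g = -2938 (g = -3117 - 1*(-179) = -3117 + 179 = -2938)
w = -1/47315 (w = 1/(-82678 + 35363) = 1/(-47315) = -1/47315 ≈ -2.1135e-5)
g/w = -2938/(-1/47315) = -2938*(-47315) = 139011470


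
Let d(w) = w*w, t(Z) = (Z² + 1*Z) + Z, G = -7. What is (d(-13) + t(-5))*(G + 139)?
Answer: 24288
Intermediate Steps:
t(Z) = Z² + 2*Z (t(Z) = (Z² + Z) + Z = (Z + Z²) + Z = Z² + 2*Z)
d(w) = w²
(d(-13) + t(-5))*(G + 139) = ((-13)² - 5*(2 - 5))*(-7 + 139) = (169 - 5*(-3))*132 = (169 + 15)*132 = 184*132 = 24288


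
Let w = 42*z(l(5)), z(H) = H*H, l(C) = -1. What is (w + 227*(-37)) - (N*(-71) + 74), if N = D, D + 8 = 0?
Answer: -8999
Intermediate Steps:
D = -8 (D = -8 + 0 = -8)
N = -8
z(H) = H²
w = 42 (w = 42*(-1)² = 42*1 = 42)
(w + 227*(-37)) - (N*(-71) + 74) = (42 + 227*(-37)) - (-8*(-71) + 74) = (42 - 8399) - (568 + 74) = -8357 - 1*642 = -8357 - 642 = -8999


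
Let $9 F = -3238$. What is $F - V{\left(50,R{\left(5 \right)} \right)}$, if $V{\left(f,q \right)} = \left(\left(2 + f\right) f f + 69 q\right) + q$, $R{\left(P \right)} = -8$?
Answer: $- \frac{1168198}{9} \approx -1.298 \cdot 10^{5}$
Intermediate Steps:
$F = - \frac{3238}{9}$ ($F = \frac{1}{9} \left(-3238\right) = - \frac{3238}{9} \approx -359.78$)
$V{\left(f,q \right)} = 70 q + f^{2} \left(2 + f\right)$ ($V{\left(f,q \right)} = \left(f \left(2 + f\right) f + 69 q\right) + q = \left(f^{2} \left(2 + f\right) + 69 q\right) + q = \left(69 q + f^{2} \left(2 + f\right)\right) + q = 70 q + f^{2} \left(2 + f\right)$)
$F - V{\left(50,R{\left(5 \right)} \right)} = - \frac{3238}{9} - \left(50^{3} + 2 \cdot 50^{2} + 70 \left(-8\right)\right) = - \frac{3238}{9} - \left(125000 + 2 \cdot 2500 - 560\right) = - \frac{3238}{9} - \left(125000 + 5000 - 560\right) = - \frac{3238}{9} - 129440 = - \frac{1168198}{9}$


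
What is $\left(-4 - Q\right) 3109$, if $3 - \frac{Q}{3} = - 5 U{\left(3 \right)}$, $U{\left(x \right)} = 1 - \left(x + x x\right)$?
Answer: $472568$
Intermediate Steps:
$U{\left(x \right)} = 1 - x - x^{2}$ ($U{\left(x \right)} = 1 - \left(x + x^{2}\right) = 1 - x - x^{2}$)
$Q = -156$ ($Q = 9 - 3 \left(- 5 \left(1 - 3 - 3^{2}\right)\right) = 9 - 3 \left(- 5 \left(1 - 3 - 9\right)\right) = 9 - 3 \left(\left(-5\right) \left(-11\right)\right) = 9 - 165 = -156$)
$\left(-4 - Q\right) 3109 = \left(-4 - -156\right) 3109 = \left(-4 + 156\right) 3109 = 152 \cdot 3109 = 472568$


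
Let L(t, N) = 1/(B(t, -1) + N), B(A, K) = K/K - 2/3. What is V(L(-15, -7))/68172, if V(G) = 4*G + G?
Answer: -1/90896 ≈ -1.1002e-5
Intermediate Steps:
B(A, K) = ⅓ (B(A, K) = 1 - 2*⅓ = 1 - ⅔ = ⅓)
L(t, N) = 1/(⅓ + N)
V(G) = 5*G
V(L(-15, -7))/68172 = (5*(3/(1 + 3*(-7))))/68172 = (5*(3/(1 - 21)))*(1/68172) = (5*(3/(-20)))*(1/68172) = (5*(3*(-1/20)))*(1/68172) = (5*(-3/20))*(1/68172) = -¾*1/68172 = -1/90896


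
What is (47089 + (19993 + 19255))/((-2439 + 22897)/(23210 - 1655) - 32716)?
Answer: -1860994035/705172922 ≈ -2.6391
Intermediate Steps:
(47089 + (19993 + 19255))/((-2439 + 22897)/(23210 - 1655) - 32716) = (47089 + 39248)/(20458/21555 - 32716) = 86337/(20458*(1/21555) - 32716) = 86337/(20458/21555 - 32716) = 86337/(-705172922/21555) = 86337*(-21555/705172922) = -1860994035/705172922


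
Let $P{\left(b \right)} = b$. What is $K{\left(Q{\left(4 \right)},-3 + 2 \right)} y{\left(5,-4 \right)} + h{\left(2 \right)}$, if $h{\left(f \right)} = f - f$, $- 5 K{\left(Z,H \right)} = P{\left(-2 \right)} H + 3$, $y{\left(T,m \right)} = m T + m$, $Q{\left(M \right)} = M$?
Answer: $24$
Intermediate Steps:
$y{\left(T,m \right)} = m + T m$ ($y{\left(T,m \right)} = T m + m = m + T m$)
$K{\left(Z,H \right)} = - \frac{3}{5} + \frac{2 H}{5}$ ($K{\left(Z,H \right)} = - \frac{- 2 H + 3}{5} = - \frac{3 - 2 H}{5} = - \frac{3}{5} + \frac{2 H}{5}$)
$h{\left(f \right)} = 0$
$K{\left(Q{\left(4 \right)},-3 + 2 \right)} y{\left(5,-4 \right)} + h{\left(2 \right)} = \left(- \frac{3}{5} + \frac{2 \left(-3 + 2\right)}{5}\right) \left(- 4 \left(1 + 5\right)\right) + 0 = \left(- \frac{3}{5} + \frac{2}{5} \left(-1\right)\right) \left(\left(-4\right) 6\right) + 0 = \left(- \frac{3}{5} - \frac{2}{5}\right) \left(-24\right) + 0 = \left(-1\right) \left(-24\right) + 0 = 24 + 0 = 24$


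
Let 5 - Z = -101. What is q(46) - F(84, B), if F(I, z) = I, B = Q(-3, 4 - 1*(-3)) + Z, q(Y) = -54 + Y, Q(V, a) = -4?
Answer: -92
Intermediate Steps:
Z = 106 (Z = 5 - 1*(-101) = 5 + 101 = 106)
B = 102 (B = -4 + 106 = 102)
q(46) - F(84, B) = (-54 + 46) - 1*84 = -8 - 84 = -92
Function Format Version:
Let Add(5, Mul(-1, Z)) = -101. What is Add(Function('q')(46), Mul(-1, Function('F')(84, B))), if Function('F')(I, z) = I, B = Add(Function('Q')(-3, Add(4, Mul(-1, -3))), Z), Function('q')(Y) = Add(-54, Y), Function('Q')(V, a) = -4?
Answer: -92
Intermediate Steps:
Z = 106 (Z = Add(5, Mul(-1, -101)) = Add(5, 101) = 106)
B = 102 (B = Add(-4, 106) = 102)
Add(Function('q')(46), Mul(-1, Function('F')(84, B))) = Add(Add(-54, 46), Mul(-1, 84)) = Add(-8, -84) = -92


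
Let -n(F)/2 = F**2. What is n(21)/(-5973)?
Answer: 294/1991 ≈ 0.14766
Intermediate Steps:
n(F) = -2*F**2
n(21)/(-5973) = -2*21**2/(-5973) = -2*441*(-1/5973) = -882*(-1/5973) = 294/1991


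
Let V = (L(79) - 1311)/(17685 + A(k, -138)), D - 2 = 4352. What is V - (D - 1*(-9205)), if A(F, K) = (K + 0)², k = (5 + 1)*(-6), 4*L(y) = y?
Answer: -1992039209/146916 ≈ -13559.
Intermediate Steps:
D = 4354 (D = 2 + 4352 = 4354)
L(y) = y/4
k = -36 (k = 6*(-6) = -36)
A(F, K) = K²
V = -5165/146916 (V = ((¼)*79 - 1311)/(17685 + (-138)²) = (79/4 - 1311)/(17685 + 19044) = -5165/4/36729 = -5165/4*1/36729 = -5165/146916 ≈ -0.035156)
V - (D - 1*(-9205)) = -5165/146916 - (4354 - 1*(-9205)) = -5165/146916 - (4354 + 9205) = -5165/146916 - 1*13559 = -5165/146916 - 13559 = -1992039209/146916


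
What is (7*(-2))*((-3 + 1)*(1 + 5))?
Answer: 168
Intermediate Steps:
(7*(-2))*((-3 + 1)*(1 + 5)) = -(-28)*6 = -14*(-12) = 168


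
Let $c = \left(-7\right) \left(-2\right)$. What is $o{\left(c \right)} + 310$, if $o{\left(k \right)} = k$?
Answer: $324$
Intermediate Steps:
$c = 14$
$o{\left(c \right)} + 310 = 14 + 310 = 324$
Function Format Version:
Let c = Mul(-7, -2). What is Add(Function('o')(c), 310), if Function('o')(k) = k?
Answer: 324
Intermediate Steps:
c = 14
Add(Function('o')(c), 310) = Add(14, 310) = 324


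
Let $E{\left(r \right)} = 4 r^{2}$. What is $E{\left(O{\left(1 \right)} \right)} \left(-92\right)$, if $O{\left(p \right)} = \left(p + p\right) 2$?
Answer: $-5888$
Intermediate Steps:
$O{\left(p \right)} = 4 p$ ($O{\left(p \right)} = 2 p 2 = 4 p$)
$E{\left(O{\left(1 \right)} \right)} \left(-92\right) = 4 \left(4 \cdot 1\right)^{2} \left(-92\right) = 4 \cdot 4^{2} \left(-92\right) = 4 \cdot 16 \left(-92\right) = 64 \left(-92\right) = -5888$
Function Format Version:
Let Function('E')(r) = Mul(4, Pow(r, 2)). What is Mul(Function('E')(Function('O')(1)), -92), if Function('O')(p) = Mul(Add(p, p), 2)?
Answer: -5888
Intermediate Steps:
Function('O')(p) = Mul(4, p) (Function('O')(p) = Mul(Mul(2, p), 2) = Mul(4, p))
Mul(Function('E')(Function('O')(1)), -92) = Mul(Mul(4, Pow(Mul(4, 1), 2)), -92) = Mul(Mul(4, Pow(4, 2)), -92) = Mul(Mul(4, 16), -92) = Mul(64, -92) = -5888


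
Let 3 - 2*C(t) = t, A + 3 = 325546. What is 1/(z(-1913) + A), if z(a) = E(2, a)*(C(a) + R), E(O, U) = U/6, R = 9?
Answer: 6/103387 ≈ 5.8034e-5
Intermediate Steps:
A = 325543 (A = -3 + 325546 = 325543)
E(O, U) = U/6 (E(O, U) = U*(⅙) = U/6)
C(t) = 3/2 - t/2
z(a) = a*(21/2 - a/2)/6 (z(a) = (a/6)*((3/2 - a/2) + 9) = (a/6)*(21/2 - a/2) = a*(21/2 - a/2)/6)
1/(z(-1913) + A) = 1/((1/12)*(-1913)*(21 - 1*(-1913)) + 325543) = 1/((1/12)*(-1913)*(21 + 1913) + 325543) = 1/((1/12)*(-1913)*1934 + 325543) = 1/(-1849871/6 + 325543) = 1/(103387/6) = 6/103387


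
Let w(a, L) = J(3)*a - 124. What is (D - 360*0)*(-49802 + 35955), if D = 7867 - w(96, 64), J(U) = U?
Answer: -106663441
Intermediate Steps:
w(a, L) = -124 + 3*a (w(a, L) = 3*a - 124 = -124 + 3*a)
D = 7703 (D = 7867 - (-124 + 3*96) = 7867 - (-124 + 288) = 7867 - 1*164 = 7867 - 164 = 7703)
(D - 360*0)*(-49802 + 35955) = (7703 - 360*0)*(-49802 + 35955) = (7703 + 0)*(-13847) = 7703*(-13847) = -106663441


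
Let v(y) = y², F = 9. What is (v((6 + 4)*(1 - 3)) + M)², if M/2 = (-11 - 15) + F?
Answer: 133956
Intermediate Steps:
M = -34 (M = 2*((-11 - 15) + 9) = 2*(-26 + 9) = 2*(-17) = -34)
(v((6 + 4)*(1 - 3)) + M)² = (((6 + 4)*(1 - 3))² - 34)² = ((10*(-2))² - 34)² = ((-20)² - 34)² = (400 - 34)² = 366² = 133956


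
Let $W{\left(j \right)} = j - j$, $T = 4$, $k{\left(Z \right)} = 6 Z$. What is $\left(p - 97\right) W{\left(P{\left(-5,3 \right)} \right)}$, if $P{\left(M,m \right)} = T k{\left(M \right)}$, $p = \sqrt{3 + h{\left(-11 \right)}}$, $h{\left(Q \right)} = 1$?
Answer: $0$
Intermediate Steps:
$p = 2$ ($p = \sqrt{3 + 1} = \sqrt{4} = 2$)
$P{\left(M,m \right)} = 24 M$ ($P{\left(M,m \right)} = 4 \cdot 6 M = 24 M$)
$W{\left(j \right)} = 0$
$\left(p - 97\right) W{\left(P{\left(-5,3 \right)} \right)} = \left(2 - 97\right) 0 = \left(-95\right) 0 = 0$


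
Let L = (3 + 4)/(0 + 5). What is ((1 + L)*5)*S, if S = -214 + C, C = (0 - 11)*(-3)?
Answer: -2172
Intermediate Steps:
C = 33 (C = -11*(-3) = 33)
L = 7/5 ≈ 1.4000
S = -181 (S = -214 + 33 = -181)
((1 + L)*5)*S = ((1 + 7/5)*5)*(-181) = ((12/5)*5)*(-181) = 12*(-181) = -2172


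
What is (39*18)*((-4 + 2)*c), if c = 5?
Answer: -7020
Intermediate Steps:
(39*18)*((-4 + 2)*c) = (39*18)*((-4 + 2)*5) = 702*(-2*5) = 702*(-10) = -7020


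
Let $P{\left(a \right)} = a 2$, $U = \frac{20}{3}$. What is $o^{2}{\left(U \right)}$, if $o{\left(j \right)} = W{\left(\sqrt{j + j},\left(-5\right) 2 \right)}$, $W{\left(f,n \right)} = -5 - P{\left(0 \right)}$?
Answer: $25$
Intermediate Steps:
$U = \frac{20}{3}$ ($U = 20 \cdot \frac{1}{3} = \frac{20}{3} \approx 6.6667$)
$P{\left(a \right)} = 2 a$
$W{\left(f,n \right)} = -5$ ($W{\left(f,n \right)} = -5 - 2 \cdot 0 = -5 - 0 = -5 + 0 = -5$)
$o{\left(j \right)} = -5$
$o^{2}{\left(U \right)} = \left(-5\right)^{2} = 25$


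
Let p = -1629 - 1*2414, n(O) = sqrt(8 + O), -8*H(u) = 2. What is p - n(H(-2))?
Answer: -4043 - sqrt(31)/2 ≈ -4045.8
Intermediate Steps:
H(u) = -1/4 (H(u) = -1/8*2 = -1/4)
p = -4043 (p = -1629 - 2414 = -4043)
p - n(H(-2)) = -4043 - sqrt(8 - 1/4) = -4043 - sqrt(31/4) = -4043 - sqrt(31)/2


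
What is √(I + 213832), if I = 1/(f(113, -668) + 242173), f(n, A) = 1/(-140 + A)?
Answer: 4*√511713501587697479982/195675783 ≈ 462.42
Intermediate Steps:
I = 808/195675783 (I = 1/(1/(-140 - 668) + 242173) = 1/(1/(-808) + 242173) = 1/(-1/808 + 242173) = 1/(195675783/808) = 808/195675783 ≈ 4.1293e-6)
√(I + 213832) = √(808/195675783 + 213832) = √(41841744031264/195675783) = 4*√511713501587697479982/195675783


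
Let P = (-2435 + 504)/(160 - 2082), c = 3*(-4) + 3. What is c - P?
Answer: -19229/1922 ≈ -10.005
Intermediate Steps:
c = -9 (c = -12 + 3 = -9)
P = 1931/1922 (P = -1931/(-1922) = -1931*(-1/1922) = 1931/1922 ≈ 1.0047)
c - P = -9 - 1*1931/1922 = -9 - 1931/1922 = -19229/1922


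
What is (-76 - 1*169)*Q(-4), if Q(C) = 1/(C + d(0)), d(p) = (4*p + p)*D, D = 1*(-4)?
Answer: 245/4 ≈ 61.250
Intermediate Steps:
D = -4
d(p) = -20*p (d(p) = (4*p + p)*(-4) = (5*p)*(-4) = -20*p)
Q(C) = 1/C (Q(C) = 1/(C - 20*0) = 1/(C + 0) = 1/C)
(-76 - 1*169)*Q(-4) = (-76 - 1*169)/(-4) = (-76 - 169)*(-¼) = -245*(-¼) = 245/4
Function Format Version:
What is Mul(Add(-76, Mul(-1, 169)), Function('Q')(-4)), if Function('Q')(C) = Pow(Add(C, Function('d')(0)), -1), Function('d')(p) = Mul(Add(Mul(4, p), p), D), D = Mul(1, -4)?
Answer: Rational(245, 4) ≈ 61.250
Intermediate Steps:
D = -4
Function('d')(p) = Mul(-20, p) (Function('d')(p) = Mul(Add(Mul(4, p), p), -4) = Mul(Mul(5, p), -4) = Mul(-20, p))
Function('Q')(C) = Pow(C, -1) (Function('Q')(C) = Pow(Add(C, Mul(-20, 0)), -1) = Pow(Add(C, 0), -1) = Pow(C, -1))
Mul(Add(-76, Mul(-1, 169)), Function('Q')(-4)) = Mul(Add(-76, Mul(-1, 169)), Pow(-4, -1)) = Mul(Add(-76, -169), Rational(-1, 4)) = Mul(-245, Rational(-1, 4)) = Rational(245, 4)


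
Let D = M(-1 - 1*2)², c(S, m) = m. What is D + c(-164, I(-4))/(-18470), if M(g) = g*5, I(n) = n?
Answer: 2077877/9235 ≈ 225.00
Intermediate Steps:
M(g) = 5*g
D = 225 (D = (5*(-1 - 1*2))² = (5*(-1 - 2))² = (5*(-3))² = (-15)² = 225)
D + c(-164, I(-4))/(-18470) = 225 - 4/(-18470) = 225 - 4*(-1/18470) = 225 + 2/9235 = 2077877/9235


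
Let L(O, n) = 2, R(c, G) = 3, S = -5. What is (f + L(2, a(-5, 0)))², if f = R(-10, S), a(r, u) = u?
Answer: 25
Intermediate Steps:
f = 3
(f + L(2, a(-5, 0)))² = (3 + 2)² = 5² = 25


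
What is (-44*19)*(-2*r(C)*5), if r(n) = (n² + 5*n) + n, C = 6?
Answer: 601920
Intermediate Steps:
r(n) = n² + 6*n
(-44*19)*(-2*r(C)*5) = (-44*19)*(-12*(6 + 6)*5) = -836*(-12*12)*5 = -836*(-2*72)*5 = -(-120384)*5 = -836*(-720) = 601920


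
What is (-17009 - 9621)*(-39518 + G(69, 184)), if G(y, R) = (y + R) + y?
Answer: 1043789480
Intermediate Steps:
G(y, R) = R + 2*y (G(y, R) = (R + y) + y = R + 2*y)
(-17009 - 9621)*(-39518 + G(69, 184)) = (-17009 - 9621)*(-39518 + (184 + 2*69)) = -26630*(-39518 + (184 + 138)) = -26630*(-39518 + 322) = -26630*(-39196) = 1043789480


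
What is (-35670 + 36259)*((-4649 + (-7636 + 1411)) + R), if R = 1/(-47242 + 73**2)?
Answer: -268443796207/41913 ≈ -6.4048e+6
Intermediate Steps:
R = -1/41913 (R = 1/(-47242 + 5329) = 1/(-41913) = -1/41913 ≈ -2.3859e-5)
(-35670 + 36259)*((-4649 + (-7636 + 1411)) + R) = (-35670 + 36259)*((-4649 + (-7636 + 1411)) - 1/41913) = 589*((-4649 - 6225) - 1/41913) = 589*(-10874 - 1/41913) = 589*(-455761963/41913) = -268443796207/41913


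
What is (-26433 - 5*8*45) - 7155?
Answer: -35388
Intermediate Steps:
(-26433 - 5*8*45) - 7155 = (-26433 - 40*45) - 7155 = (-26433 - 1800) - 7155 = -28233 - 7155 = -35388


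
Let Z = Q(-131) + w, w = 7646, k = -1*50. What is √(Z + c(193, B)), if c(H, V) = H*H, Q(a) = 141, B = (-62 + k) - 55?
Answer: 18*√139 ≈ 212.22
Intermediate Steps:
k = -50
B = -167 (B = (-62 - 50) - 55 = -112 - 55 = -167)
c(H, V) = H²
Z = 7787 (Z = 141 + 7646 = 7787)
√(Z + c(193, B)) = √(7787 + 193²) = √(7787 + 37249) = √45036 = 18*√139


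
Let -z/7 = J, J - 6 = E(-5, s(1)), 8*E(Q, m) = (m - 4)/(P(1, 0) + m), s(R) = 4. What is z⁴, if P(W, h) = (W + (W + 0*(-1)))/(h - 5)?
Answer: 3111696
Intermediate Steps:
P(W, h) = 2*W/(-5 + h) (P(W, h) = (W + (W + 0))/(-5 + h) = (W + W)/(-5 + h) = (2*W)/(-5 + h) = 2*W/(-5 + h))
E(Q, m) = (-4 + m)/(8*(-⅖ + m)) (E(Q, m) = ((m - 4)/(2*1/(-5 + 0) + m))/8 = ((-4 + m)/(2*1/(-5) + m))/8 = ((-4 + m)/(2*1*(-⅕) + m))/8 = ((-4 + m)/(-⅖ + m))/8 = (-4 + m)/(8*(-⅖ + m)))
J = 6 (J = 6 + 5*(-4 + 4)/(8*(-2 + 5*4)) = 6 + (5/8)*0/(-2 + 20) = 6 + (5/8)*0/18 = 6 + (5/8)*(1/18)*0 = 6 + 0 = 6)
z = -42 (z = -7*6 = -42)
z⁴ = (-42)⁴ = 3111696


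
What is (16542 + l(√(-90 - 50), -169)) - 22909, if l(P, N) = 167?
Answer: -6200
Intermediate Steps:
(16542 + l(√(-90 - 50), -169)) - 22909 = (16542 + 167) - 22909 = 16709 - 22909 = -6200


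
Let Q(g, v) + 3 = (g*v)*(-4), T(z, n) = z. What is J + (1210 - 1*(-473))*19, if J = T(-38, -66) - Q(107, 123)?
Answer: 84586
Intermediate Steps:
Q(g, v) = -3 - 4*g*v (Q(g, v) = -3 + (g*v)*(-4) = -3 - 4*g*v)
J = 52609 (J = -38 - (-3 - 4*107*123) = -38 - (-3 - 52644) = -38 - 1*(-52647) = -38 + 52647 = 52609)
J + (1210 - 1*(-473))*19 = 52609 + (1210 - 1*(-473))*19 = 52609 + (1210 + 473)*19 = 52609 + 1683*19 = 52609 + 31977 = 84586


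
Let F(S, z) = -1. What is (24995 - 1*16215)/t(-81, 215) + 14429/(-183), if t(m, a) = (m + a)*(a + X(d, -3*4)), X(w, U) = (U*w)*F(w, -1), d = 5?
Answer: -53010191/674355 ≈ -78.609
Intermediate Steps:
X(w, U) = -U*w (X(w, U) = (U*w)*(-1) = -U*w)
t(m, a) = (60 + a)*(a + m) (t(m, a) = (m + a)*(a - 1*(-3*4)*5) = (a + m)*(a - 1*(-12)*5) = (a + m)*(a + 60) = (a + m)*(60 + a) = (60 + a)*(a + m))
(24995 - 1*16215)/t(-81, 215) + 14429/(-183) = (24995 - 1*16215)/(215² + 60*215 + 60*(-81) + 215*(-81)) + 14429/(-183) = (24995 - 16215)/(46225 + 12900 - 4860 - 17415) + 14429*(-1/183) = 8780/36850 - 14429/183 = 8780*(1/36850) - 14429/183 = 878/3685 - 14429/183 = -53010191/674355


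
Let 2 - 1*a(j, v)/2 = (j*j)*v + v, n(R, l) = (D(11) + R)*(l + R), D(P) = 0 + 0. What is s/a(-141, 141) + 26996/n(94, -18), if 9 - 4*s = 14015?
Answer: 37846006959/10013601920 ≈ 3.7795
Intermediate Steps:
s = -7003/2 (s = 9/4 - ¼*14015 = 9/4 - 14015/4 = -7003/2 ≈ -3501.5)
D(P) = 0
n(R, l) = R*(R + l) (n(R, l) = (0 + R)*(l + R) = R*(R + l))
a(j, v) = 4 - 2*v - 2*v*j² (a(j, v) = 4 - 2*((j*j)*v + v) = 4 - 2*(j²*v + v) = 4 - 2*(v*j² + v) = 4 - 2*(v + v*j²) = 4 + (-2*v - 2*v*j²) = 4 - 2*v - 2*v*j²)
s/a(-141, 141) + 26996/n(94, -18) = -7003/(2*(4 - 2*141 - 2*141*(-141)²)) + 26996/((94*(94 - 18))) = -7003/(2*(4 - 282 - 2*141*19881)) + 26996/((94*76)) = -7003/(2*(4 - 282 - 5606442)) + 26996/7144 = -7003/2/(-5606720) + 26996*(1/7144) = -7003/2*(-1/5606720) + 6749/1786 = 7003/11213440 + 6749/1786 = 37846006959/10013601920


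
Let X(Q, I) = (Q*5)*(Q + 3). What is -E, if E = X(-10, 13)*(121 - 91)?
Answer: -10500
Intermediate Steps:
X(Q, I) = 5*Q*(3 + Q) (X(Q, I) = (5*Q)*(3 + Q) = 5*Q*(3 + Q))
E = 10500 (E = (5*(-10)*(3 - 10))*(121 - 91) = (5*(-10)*(-7))*30 = 350*30 = 10500)
-E = -1*10500 = -10500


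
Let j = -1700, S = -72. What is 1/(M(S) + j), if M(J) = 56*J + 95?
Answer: -1/5637 ≈ -0.00017740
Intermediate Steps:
M(J) = 95 + 56*J
1/(M(S) + j) = 1/((95 + 56*(-72)) - 1700) = 1/((95 - 4032) - 1700) = 1/(-3937 - 1700) = 1/(-5637) = -1/5637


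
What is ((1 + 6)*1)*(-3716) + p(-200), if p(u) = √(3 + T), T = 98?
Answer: -26012 + √101 ≈ -26002.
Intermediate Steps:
p(u) = √101 (p(u) = √(3 + 98) = √101)
((1 + 6)*1)*(-3716) + p(-200) = ((1 + 6)*1)*(-3716) + √101 = (7*1)*(-3716) + √101 = 7*(-3716) + √101 = -26012 + √101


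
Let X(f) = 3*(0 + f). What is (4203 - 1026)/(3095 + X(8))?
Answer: 3177/3119 ≈ 1.0186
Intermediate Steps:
X(f) = 3*f
(4203 - 1026)/(3095 + X(8)) = (4203 - 1026)/(3095 + 3*8) = 3177/(3095 + 24) = 3177/3119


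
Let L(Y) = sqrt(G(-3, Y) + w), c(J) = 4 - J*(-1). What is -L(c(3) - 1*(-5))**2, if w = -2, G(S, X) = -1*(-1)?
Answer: 1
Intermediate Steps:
c(J) = 4 + J (c(J) = 4 - (-1)*J = 4 + J)
G(S, X) = 1
L(Y) = I (L(Y) = sqrt(1 - 2) = sqrt(-1) = I)
-L(c(3) - 1*(-5))**2 = -I**2 = -1*(-1) = 1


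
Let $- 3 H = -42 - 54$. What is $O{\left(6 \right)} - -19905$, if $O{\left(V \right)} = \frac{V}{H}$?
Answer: $\frac{318483}{16} \approx 19905.0$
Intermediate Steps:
$H = 32$ ($H = - \frac{-42 - 54}{3} = \left(- \frac{1}{3}\right) \left(-96\right) = 32$)
$O{\left(V \right)} = \frac{V}{32}$
$O{\left(6 \right)} - -19905 = \frac{1}{32} \cdot 6 - -19905 = \frac{3}{16} + 19905 = \frac{318483}{16}$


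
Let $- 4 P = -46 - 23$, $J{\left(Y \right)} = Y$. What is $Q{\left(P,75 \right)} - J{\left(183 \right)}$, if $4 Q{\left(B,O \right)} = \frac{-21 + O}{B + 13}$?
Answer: $- \frac{22089}{121} \approx -182.55$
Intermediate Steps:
$P = \frac{69}{4}$ ($P = - \frac{-46 - 23}{4} = \left(- \frac{1}{4}\right) \left(-69\right) = \frac{69}{4} \approx 17.25$)
$Q{\left(B,O \right)} = \frac{-21 + O}{4 \left(13 + B\right)}$ ($Q{\left(B,O \right)} = \frac{\left(-21 + O\right) \frac{1}{B + 13}}{4} = \frac{\left(-21 + O\right) \frac{1}{13 + B}}{4} = \frac{\frac{1}{13 + B} \left(-21 + O\right)}{4} = \frac{-21 + O}{4 \left(13 + B\right)}$)
$Q{\left(P,75 \right)} - J{\left(183 \right)} = \frac{-21 + 75}{4 \left(13 + \frac{69}{4}\right)} - 183 = \frac{1}{4} \frac{1}{\frac{121}{4}} \cdot 54 - 183 = \frac{1}{4} \cdot \frac{4}{121} \cdot 54 - 183 = \frac{54}{121} - 183 = - \frac{22089}{121}$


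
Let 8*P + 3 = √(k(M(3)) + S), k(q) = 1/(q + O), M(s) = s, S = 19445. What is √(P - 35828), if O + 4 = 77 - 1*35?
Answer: √(-963639974 + 82*√32687086)/164 ≈ 189.24*I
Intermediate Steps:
O = 38 (O = -4 + (77 - 1*35) = -4 + (77 - 35) = -4 + 42 = 38)
k(q) = 1/(38 + q) (k(q) = 1/(q + 38) = 1/(38 + q))
P = -3/8 + √32687086/328 (P = -3/8 + √(1/(38 + 3) + 19445)/8 = -3/8 + √(1/41 + 19445)/8 = -3/8 + √(797246/41)/8 = -3/8 + (√32687086/41)/8 = -3/8 + √32687086/328 ≈ 17.056)
√(P - 35828) = √((-3/8 + √32687086/328) - 35828) = √(-286627/8 + √32687086/328)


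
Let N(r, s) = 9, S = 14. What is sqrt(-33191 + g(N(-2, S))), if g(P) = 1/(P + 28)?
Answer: I*sqrt(45438442)/37 ≈ 182.18*I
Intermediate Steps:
g(P) = 1/(28 + P)
sqrt(-33191 + g(N(-2, S))) = sqrt(-33191 + 1/(28 + 9)) = sqrt(-33191 + 1/37) = sqrt(-1228066/37) = I*sqrt(45438442)/37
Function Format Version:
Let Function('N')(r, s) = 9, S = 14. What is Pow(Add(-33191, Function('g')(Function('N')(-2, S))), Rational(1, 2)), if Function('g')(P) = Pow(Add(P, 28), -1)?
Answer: Mul(Rational(1, 37), I, Pow(45438442, Rational(1, 2))) ≈ Mul(182.18, I)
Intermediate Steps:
Function('g')(P) = Pow(Add(28, P), -1)
Pow(Add(-33191, Function('g')(Function('N')(-2, S))), Rational(1, 2)) = Pow(Add(-33191, Pow(Add(28, 9), -1)), Rational(1, 2)) = Pow(Add(-33191, Pow(37, -1)), Rational(1, 2)) = Pow(Add(-33191, Rational(1, 37)), Rational(1, 2)) = Pow(Rational(-1228066, 37), Rational(1, 2)) = Mul(Rational(1, 37), I, Pow(45438442, Rational(1, 2)))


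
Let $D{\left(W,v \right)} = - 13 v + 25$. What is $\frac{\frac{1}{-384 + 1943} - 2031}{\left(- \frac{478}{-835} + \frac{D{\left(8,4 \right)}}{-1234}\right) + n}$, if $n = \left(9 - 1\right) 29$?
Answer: $- \frac{3262552707920}{373634425243} \approx -8.7319$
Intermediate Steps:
$n = 232$ ($n = 8 \cdot 29 = 232$)
$D{\left(W,v \right)} = 25 - 13 v$
$\frac{\frac{1}{-384 + 1943} - 2031}{\left(- \frac{478}{-835} + \frac{D{\left(8,4 \right)}}{-1234}\right) + n} = \frac{\frac{1}{-384 + 1943} - 2031}{\left(- \frac{478}{-835} + \frac{25 - 52}{-1234}\right) + 232} = \frac{\frac{1}{1559} - 2031}{\left(\left(-478\right) \left(- \frac{1}{835}\right) + \left(25 - 52\right) \left(- \frac{1}{1234}\right)\right) + 232} = \frac{\frac{1}{1559} - 2031}{\left(\frac{478}{835} - - \frac{27}{1234}\right) + 232} = - \frac{3166328}{1559 \left(\left(\frac{478}{835} + \frac{27}{1234}\right) + 232\right)} = - \frac{3166328}{1559 \left(\frac{612397}{1030390} + 232\right)} = - \frac{3166328}{1559 \cdot \frac{239662877}{1030390}} = \left(- \frac{3166328}{1559}\right) \frac{1030390}{239662877} = - \frac{3262552707920}{373634425243}$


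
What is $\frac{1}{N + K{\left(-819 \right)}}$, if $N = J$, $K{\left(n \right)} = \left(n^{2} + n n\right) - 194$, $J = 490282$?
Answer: $\frac{1}{1831610} \approx 5.4597 \cdot 10^{-7}$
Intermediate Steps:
$K{\left(n \right)} = -194 + 2 n^{2}$ ($K{\left(n \right)} = \left(n^{2} + n^{2}\right) - 194 = 2 n^{2} - 194 = -194 + 2 n^{2}$)
$N = 490282$
$\frac{1}{N + K{\left(-819 \right)}} = \frac{1}{490282 - \left(194 - 2 \left(-819\right)^{2}\right)} = \frac{1}{490282 + \left(-194 + 2 \cdot 670761\right)} = \frac{1}{490282 + \left(-194 + 1341522\right)} = \frac{1}{490282 + 1341328} = \frac{1}{1831610}$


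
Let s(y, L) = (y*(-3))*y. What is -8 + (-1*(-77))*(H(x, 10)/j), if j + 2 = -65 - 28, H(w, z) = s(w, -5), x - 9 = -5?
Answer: 2936/95 ≈ 30.905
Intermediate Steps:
x = 4 (x = 9 - 5 = 4)
s(y, L) = -3*y² (s(y, L) = (-3*y)*y = -3*y²)
H(w, z) = -3*w²
j = -95 (j = -2 + (-65 - 28) = -2 - 93 = -95)
-8 + (-1*(-77))*(H(x, 10)/j) = -8 + (-1*(-77))*(-3*4²/(-95)) = -8 + 77*(-3*16*(-1/95)) = -8 + 77*(-48*(-1/95)) = -8 + 77*(48/95) = -8 + 3696/95 = 2936/95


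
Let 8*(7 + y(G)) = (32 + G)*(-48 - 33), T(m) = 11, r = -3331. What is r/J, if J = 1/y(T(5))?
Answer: 11788409/8 ≈ 1.4736e+6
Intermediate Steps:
y(G) = -331 - 81*G/8 (y(G) = -7 + ((32 + G)*(-48 - 33))/8 = -7 + ((32 + G)*(-81))/8 = -7 + (-2592 - 81*G)/8 = -7 + (-324 - 81*G/8) = -331 - 81*G/8)
J = -8/3539 (J = 1/(-331 - 81/8*11) = 1/(-331 - 891/8) = 1/(-3539/8) = -8/3539 ≈ -0.0022605)
r/J = -3331/(-8/3539) = -3331*(-3539/8) = 11788409/8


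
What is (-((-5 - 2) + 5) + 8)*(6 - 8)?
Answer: -20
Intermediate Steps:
(-((-5 - 2) + 5) + 8)*(6 - 8) = (-(-7 + 5) + 8)*(-2) = (-1*(-2) + 8)*(-2) = (2 + 8)*(-2) = 10*(-2) = -20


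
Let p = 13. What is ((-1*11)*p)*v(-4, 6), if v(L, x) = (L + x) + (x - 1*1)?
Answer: -1001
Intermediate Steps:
v(L, x) = -1 + L + 2*x (v(L, x) = (L + x) + (x - 1) = (L + x) + (-1 + x) = -1 + L + 2*x)
((-1*11)*p)*v(-4, 6) = (-1*11*13)*(-1 - 4 + 2*6) = (-11*13)*(-1 - 4 + 12) = -143*7 = -1001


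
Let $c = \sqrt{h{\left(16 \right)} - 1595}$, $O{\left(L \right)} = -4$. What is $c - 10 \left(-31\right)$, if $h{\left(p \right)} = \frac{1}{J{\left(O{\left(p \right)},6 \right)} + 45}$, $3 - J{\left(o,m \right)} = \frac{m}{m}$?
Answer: $310 + \frac{2 i \sqrt{880827}}{47} \approx 310.0 + 39.937 i$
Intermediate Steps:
$J{\left(o,m \right)} = 2$ ($J{\left(o,m \right)} = 3 - \frac{m}{m} = 3 - 1 = 2$)
$h{\left(p \right)} = \frac{1}{47}$ ($h{\left(p \right)} = \frac{1}{2 + 45} = \frac{1}{47}$)
$c = \frac{2 i \sqrt{880827}}{47}$ ($c = \sqrt{\frac{1}{47} - 1595} = \sqrt{- \frac{74964}{47}} = \frac{2 i \sqrt{880827}}{47} \approx 39.937 i$)
$c - 10 \left(-31\right) = \frac{2 i \sqrt{880827}}{47} - 10 \left(-31\right) = \frac{2 i \sqrt{880827}}{47} - -310 = \frac{2 i \sqrt{880827}}{47} + 310 = 310 + \frac{2 i \sqrt{880827}}{47}$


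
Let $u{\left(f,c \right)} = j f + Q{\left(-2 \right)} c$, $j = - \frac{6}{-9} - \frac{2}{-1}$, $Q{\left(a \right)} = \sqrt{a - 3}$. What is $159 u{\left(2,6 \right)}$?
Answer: $848 + 954 i \sqrt{5} \approx 848.0 + 2133.2 i$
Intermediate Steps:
$Q{\left(a \right)} = \sqrt{-3 + a}$
$j = \frac{8}{3}$ ($j = \left(-6\right) \left(- \frac{1}{9}\right) - -2 = \frac{2}{3} + 2 = \frac{8}{3} \approx 2.6667$)
$u{\left(f,c \right)} = \frac{8 f}{3} + i c \sqrt{5}$ ($u{\left(f,c \right)} = \frac{8 f}{3} + \sqrt{-3 - 2} c = \frac{8 f}{3} + \sqrt{-5} c = \frac{8 f}{3} + i \sqrt{5} c = \frac{8 f}{3} + i c \sqrt{5}$)
$159 u{\left(2,6 \right)} = 159 \left(\frac{8}{3} \cdot 2 + i 6 \sqrt{5}\right) = 159 \left(\frac{16}{3} + 6 i \sqrt{5}\right) = 848 + 954 i \sqrt{5}$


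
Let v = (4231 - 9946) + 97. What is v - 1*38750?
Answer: -44368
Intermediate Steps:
v = -5618 (v = -5715 + 97 = -5618)
v - 1*38750 = -5618 - 1*38750 = -5618 - 38750 = -44368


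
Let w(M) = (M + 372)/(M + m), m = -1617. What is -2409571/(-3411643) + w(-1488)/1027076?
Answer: 213452687715088/302221435706115 ≈ 0.70628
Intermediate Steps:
w(M) = (372 + M)/(-1617 + M) (w(M) = (M + 372)/(M - 1617) = (372 + M)/(-1617 + M))
-2409571/(-3411643) + w(-1488)/1027076 = -2409571/(-3411643) + ((372 - 1488)/(-1617 - 1488))/1027076 = -2409571*(-1/3411643) + (-1116/(-3105))*(1/1027076) = 2409571/3411643 - 1/3105*(-1116)*(1/1027076) = 2409571/3411643 + (124/345)*(1/1027076) = 2409571/3411643 + 31/88585305 = 213452687715088/302221435706115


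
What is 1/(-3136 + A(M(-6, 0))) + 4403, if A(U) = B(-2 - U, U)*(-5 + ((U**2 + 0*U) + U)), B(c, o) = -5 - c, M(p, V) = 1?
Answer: 13781389/3130 ≈ 4403.0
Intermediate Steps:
A(U) = (-3 + U)*(-5 + U + U**2) (A(U) = (-5 - (-2 - U))*(-5 + ((U**2 + 0*U) + U)) = (-5 + (2 + U))*(-5 + ((U**2 + 0) + U)) = (-3 + U)*(-5 + (U**2 + U)) = (-3 + U)*(-5 + (U + U**2)) = (-3 + U)*(-5 + U + U**2))
1/(-3136 + A(M(-6, 0))) + 4403 = 1/(-3136 + (-3 + 1)*(-5 + 1 + 1**2)) + 4403 = 1/(-3136 - 2*(-5 + 1 + 1)) + 4403 = 1/(-3136 - 2*(-3)) + 4403 = 1/(-3136 + 6) + 4403 = 1/(-3130) + 4403 = -1/3130 + 4403 = 13781389/3130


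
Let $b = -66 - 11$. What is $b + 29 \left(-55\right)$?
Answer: $-1672$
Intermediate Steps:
$b = -77$
$b + 29 \left(-55\right) = -77 + 29 \left(-55\right) = -77 - 1595 = -1672$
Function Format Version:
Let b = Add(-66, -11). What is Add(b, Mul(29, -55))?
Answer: -1672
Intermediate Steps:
b = -77
Add(b, Mul(29, -55)) = Add(-77, Mul(29, -55)) = Add(-77, -1595) = -1672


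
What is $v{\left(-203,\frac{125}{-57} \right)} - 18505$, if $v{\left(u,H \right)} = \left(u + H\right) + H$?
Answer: $- \frac{1066606}{57} \approx -18712.0$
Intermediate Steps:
$v{\left(u,H \right)} = u + 2 H$ ($v{\left(u,H \right)} = \left(H + u\right) + H = u + 2 H$)
$v{\left(-203,\frac{125}{-57} \right)} - 18505 = \left(-203 + 2 \frac{125}{-57}\right) - 18505 = \left(-203 + 2 \cdot 125 \left(- \frac{1}{57}\right)\right) - 18505 = \left(-203 + 2 \left(- \frac{125}{57}\right)\right) - 18505 = \left(-203 - \frac{250}{57}\right) - 18505 = - \frac{11821}{57} - 18505 = - \frac{1066606}{57}$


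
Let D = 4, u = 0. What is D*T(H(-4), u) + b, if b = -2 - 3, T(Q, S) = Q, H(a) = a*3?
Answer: -53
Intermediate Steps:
H(a) = 3*a
b = -5
D*T(H(-4), u) + b = 4*(3*(-4)) - 5 = 4*(-12) - 5 = -48 - 5 = -53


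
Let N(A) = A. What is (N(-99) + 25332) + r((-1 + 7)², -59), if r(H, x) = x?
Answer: 25174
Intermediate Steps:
(N(-99) + 25332) + r((-1 + 7)², -59) = (-99 + 25332) - 59 = 25233 - 59 = 25174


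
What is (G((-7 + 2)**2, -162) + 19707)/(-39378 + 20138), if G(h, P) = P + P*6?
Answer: -18573/19240 ≈ -0.96533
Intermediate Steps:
G(h, P) = 7*P (G(h, P) = P + 6*P = 7*P)
(G((-7 + 2)**2, -162) + 19707)/(-39378 + 20138) = (7*(-162) + 19707)/(-39378 + 20138) = (-1134 + 19707)/(-19240) = 18573*(-1/19240) = -18573/19240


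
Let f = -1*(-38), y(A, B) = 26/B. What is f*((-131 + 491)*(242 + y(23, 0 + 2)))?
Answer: 3488400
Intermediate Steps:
f = 38
f*((-131 + 491)*(242 + y(23, 0 + 2))) = 38*((-131 + 491)*(242 + 26/(0 + 2))) = 38*(360*(242 + 26/2)) = 38*(360*(242 + 26*(½))) = 38*(360*(242 + 13)) = 38*(360*255) = 38*91800 = 3488400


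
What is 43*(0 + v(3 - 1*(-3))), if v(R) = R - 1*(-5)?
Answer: 473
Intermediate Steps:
v(R) = 5 + R (v(R) = R + 5 = 5 + R)
43*(0 + v(3 - 1*(-3))) = 43*(0 + (5 + (3 - 1*(-3)))) = 43*(0 + (5 + (3 + 3))) = 43*(0 + (5 + 6)) = 43*(0 + 11) = 43*11 = 473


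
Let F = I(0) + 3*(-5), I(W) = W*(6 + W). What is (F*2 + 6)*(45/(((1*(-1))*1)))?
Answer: 1080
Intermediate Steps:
F = -15 (F = 0*(6 + 0) + 3*(-5) = 0*6 - 15 = 0 - 15 = -15)
(F*2 + 6)*(45/(((1*(-1))*1))) = (-15*2 + 6)*(45/(((1*(-1))*1))) = (-30 + 6)*(45/((-1*1))) = -1080/(-1) = -1080*(-1) = -24*(-45) = 1080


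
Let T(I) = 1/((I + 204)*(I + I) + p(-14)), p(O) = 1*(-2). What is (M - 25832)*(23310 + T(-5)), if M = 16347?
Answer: -440421927715/1992 ≈ -2.2110e+8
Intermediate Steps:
p(O) = -2
T(I) = 1/(-2 + 2*I*(204 + I)) (T(I) = 1/((I + 204)*(I + I) - 2) = 1/((204 + I)*(2*I) - 2) = 1/(2*I*(204 + I) - 2) = 1/(-2 + 2*I*(204 + I)))
(M - 25832)*(23310 + T(-5)) = (16347 - 25832)*(23310 + 1/(2*(-1 + (-5)**2 + 204*(-5)))) = -9485*(23310 + 1/(2*(-1 + 25 - 1020))) = -9485*(23310 + (1/2)/(-996)) = -9485*(23310 + (1/2)*(-1/996)) = -9485*(23310 - 1/1992) = -9485*46433519/1992 = -440421927715/1992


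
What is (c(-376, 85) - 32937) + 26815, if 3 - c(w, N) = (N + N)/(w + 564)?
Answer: -575271/94 ≈ -6119.9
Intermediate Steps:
c(w, N) = 3 - 2*N/(564 + w) (c(w, N) = 3 - (N + N)/(w + 564) = 3 - 2*N/(564 + w))
(c(-376, 85) - 32937) + 26815 = ((1692 - 2*85 + 3*(-376))/(564 - 376) - 32937) + 26815 = ((1692 - 170 - 1128)/188 - 32937) + 26815 = ((1/188)*394 - 32937) + 26815 = (197/94 - 32937) + 26815 = -3095881/94 + 26815 = -575271/94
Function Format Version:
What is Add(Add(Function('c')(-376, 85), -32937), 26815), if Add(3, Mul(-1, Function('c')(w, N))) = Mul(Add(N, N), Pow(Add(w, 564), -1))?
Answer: Rational(-575271, 94) ≈ -6119.9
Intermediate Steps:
Function('c')(w, N) = Add(3, Mul(-2, N, Pow(Add(564, w), -1))) (Function('c')(w, N) = Add(3, Mul(-1, Mul(Add(N, N), Pow(Add(w, 564), -1)))) = Add(3, Mul(-1, Mul(Mul(2, N), Pow(Add(564, w), -1)))) = Add(3, Mul(-1, Mul(2, N, Pow(Add(564, w), -1)))) = Add(3, Mul(-2, N, Pow(Add(564, w), -1))))
Add(Add(Function('c')(-376, 85), -32937), 26815) = Add(Add(Mul(Pow(Add(564, -376), -1), Add(1692, Mul(-2, 85), Mul(3, -376))), -32937), 26815) = Add(Add(Mul(Pow(188, -1), Add(1692, -170, -1128)), -32937), 26815) = Add(Add(Mul(Rational(1, 188), 394), -32937), 26815) = Add(Add(Rational(197, 94), -32937), 26815) = Add(Rational(-3095881, 94), 26815) = Rational(-575271, 94)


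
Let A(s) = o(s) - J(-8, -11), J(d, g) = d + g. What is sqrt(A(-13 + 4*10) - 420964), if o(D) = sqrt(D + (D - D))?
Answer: sqrt(-420945 + 3*sqrt(3)) ≈ 648.8*I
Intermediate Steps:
o(D) = sqrt(D) (o(D) = sqrt(D + 0) = sqrt(D))
A(s) = 19 + sqrt(s) (A(s) = sqrt(s) - (-8 - 11) = sqrt(s) - 1*(-19) = sqrt(s) + 19 = 19 + sqrt(s))
sqrt(A(-13 + 4*10) - 420964) = sqrt((19 + sqrt(-13 + 4*10)) - 420964) = sqrt((19 + sqrt(-13 + 40)) - 420964) = sqrt((19 + sqrt(27)) - 420964) = sqrt((19 + 3*sqrt(3)) - 420964) = sqrt(-420945 + 3*sqrt(3))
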